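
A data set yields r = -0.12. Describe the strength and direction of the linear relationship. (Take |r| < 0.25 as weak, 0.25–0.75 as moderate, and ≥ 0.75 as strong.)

r = -0.12 < 0 so the relationship is negative.
|r| = 0.12, which falls in the weak range.

weak negative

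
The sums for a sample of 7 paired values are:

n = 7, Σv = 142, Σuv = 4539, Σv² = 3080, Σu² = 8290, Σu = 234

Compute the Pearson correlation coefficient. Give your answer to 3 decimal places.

r = (nΣuv − ΣuΣv) / √[(nΣu² − (Σu)²)(nΣv² − (Σv)²)]
Numerator: 7×4539 − 234×142 = -1455
Denominator: √[(58030 − 54756)(21560 − 20164)] = √[3274 × 1396] = 2137.8737
r = -1455 / 2137.8737 ≈ -0.681

-0.681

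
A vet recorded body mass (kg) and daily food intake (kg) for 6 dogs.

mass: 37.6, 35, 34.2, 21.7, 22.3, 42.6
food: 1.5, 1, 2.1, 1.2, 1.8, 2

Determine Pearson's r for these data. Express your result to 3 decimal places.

n = 6, Σx = 193.4, Σy = 9.6, Σx² = 6591.34, Σy² = 16.34, Σxy = 314.6
nΣxy − ΣxΣy = 1887.6 − 1856.64 = 30.96
nΣx² − (Σx)² = 39548.04 − 37403.56 = 2144.48; nΣy² − (Σy)² = 98.04 − 92.16 = 5.88
r = 30.96 / √(2144.48 × 5.88) = 30.96 / 112.2922 ≈ 0.276

0.276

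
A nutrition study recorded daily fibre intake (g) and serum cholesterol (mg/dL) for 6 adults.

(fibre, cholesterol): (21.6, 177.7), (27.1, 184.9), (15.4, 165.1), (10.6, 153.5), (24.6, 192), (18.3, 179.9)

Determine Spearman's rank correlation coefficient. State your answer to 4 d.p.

Rank fibre: 4, 6, 2, 1, 5, 3
Rank cholesterol: 3, 5, 2, 1, 6, 4
d = rank(fibre) − rank(cholesterol): 1, 1, 0, 0, -1, -1; Σd² = 4
ρ = 1 − 6Σd² / [n(n²−1)] = 1 − 6×4 / (6×35) = 1 − 24/210 ≈ 0.8857

0.8857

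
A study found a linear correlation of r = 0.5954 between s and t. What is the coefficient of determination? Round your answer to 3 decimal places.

0.355

r² = (0.5954)² = 0.355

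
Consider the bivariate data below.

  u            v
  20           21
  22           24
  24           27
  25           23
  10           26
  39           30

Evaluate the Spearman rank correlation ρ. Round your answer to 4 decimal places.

0.4286

Rank u: 2, 3, 4, 5, 1, 6
Rank v: 1, 3, 5, 2, 4, 6
d = rank(u) − rank(v): 1, 0, -1, 3, -3, 0; Σd² = 20
ρ = 1 − 6Σd² / [n(n²−1)] = 1 − 6×20 / (6×35) = 1 − 120/210 ≈ 0.4286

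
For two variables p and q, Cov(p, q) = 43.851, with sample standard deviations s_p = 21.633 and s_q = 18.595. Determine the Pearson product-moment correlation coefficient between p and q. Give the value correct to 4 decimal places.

0.1090

r = Cov(p,q) / (s_p · s_q) = 43.851 / (21.633 × 18.595)
  = 43.851 / 402.2656 ≈ 0.1090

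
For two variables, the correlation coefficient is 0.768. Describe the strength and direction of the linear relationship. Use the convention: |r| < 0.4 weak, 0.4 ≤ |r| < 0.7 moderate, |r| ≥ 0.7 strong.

strong positive

r = 0.768 > 0 so the relationship is positive.
|r| = 0.768, which falls in the strong range.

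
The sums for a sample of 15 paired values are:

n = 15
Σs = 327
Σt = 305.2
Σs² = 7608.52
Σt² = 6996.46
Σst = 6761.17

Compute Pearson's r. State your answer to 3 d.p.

r = (nΣst − ΣsΣt) / √[(nΣs² − (Σs)²)(nΣt² − (Σt)²)]
Numerator: 15×6761.17 − 327×305.2 = 1617.15
Denominator: √[(114127.8 − 106929)(104946.9 − 93147.04)] = √[7198.8 × 11799.86] = 9216.5521
r = 1617.15 / 9216.5521 ≈ 0.175

0.175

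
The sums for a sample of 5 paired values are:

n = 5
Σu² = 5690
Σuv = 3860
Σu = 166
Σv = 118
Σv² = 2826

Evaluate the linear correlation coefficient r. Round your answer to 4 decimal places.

r = (nΣuv − ΣuΣv) / √[(nΣu² − (Σu)²)(nΣv² − (Σv)²)]
Numerator: 5×3860 − 166×118 = -288
Denominator: √[(28450 − 27556)(14130 − 13924)] = √[894 × 206] = 429.1433
r = -288 / 429.1433 ≈ -0.6711

-0.6711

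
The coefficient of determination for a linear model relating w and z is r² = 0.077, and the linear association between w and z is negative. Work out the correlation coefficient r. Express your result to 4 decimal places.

-0.2775

|r| = √0.077 = 0.2775
The association is negative, so r = −0.2775.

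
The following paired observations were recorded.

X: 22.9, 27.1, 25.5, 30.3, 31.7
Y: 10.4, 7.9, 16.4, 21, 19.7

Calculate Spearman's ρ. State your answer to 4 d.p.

0.6000

Rank X: 1, 3, 2, 4, 5
Rank Y: 2, 1, 3, 5, 4
d = rank(X) − rank(Y): -1, 2, -1, -1, 1; Σd² = 8
ρ = 1 − 6Σd² / [n(n²−1)] = 1 − 6×8 / (5×24) = 1 − 48/120 ≈ 0.6000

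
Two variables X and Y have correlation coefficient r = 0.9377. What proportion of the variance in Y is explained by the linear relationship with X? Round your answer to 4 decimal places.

0.8793

r² = (0.9377)² = 0.8793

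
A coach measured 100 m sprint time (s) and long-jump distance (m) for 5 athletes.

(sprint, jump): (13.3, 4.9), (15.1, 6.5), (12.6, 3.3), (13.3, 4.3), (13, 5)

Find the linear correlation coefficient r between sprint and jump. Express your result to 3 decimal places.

0.904

n = 5, Σx = 67.3, Σy = 24, Σx² = 909.55, Σy² = 120.64, Σxy = 327.09
nΣxy − ΣxΣy = 1635.45 − 1615.2 = 20.25
nΣx² − (Σx)² = 4547.75 − 4529.29 = 18.46; nΣy² − (Σy)² = 603.2 − 576 = 27.2
r = 20.25 / √(18.46 × 27.2) = 20.25 / 22.4079 ≈ 0.904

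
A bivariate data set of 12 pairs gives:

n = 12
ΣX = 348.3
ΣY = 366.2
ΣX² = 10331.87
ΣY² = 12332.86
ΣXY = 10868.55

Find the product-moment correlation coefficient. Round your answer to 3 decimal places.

r = (nΣXY − ΣXΣY) / √[(nΣX² − (ΣX)²)(nΣY² − (ΣY)²)]
Numerator: 12×10868.55 − 348.3×366.2 = 2875.14
Denominator: √[(123982.44 − 121312.89)(147994.32 − 134102.44)] = √[2669.55 × 13891.88] = 6089.7511
r = 2875.14 / 6089.7511 ≈ 0.472

0.472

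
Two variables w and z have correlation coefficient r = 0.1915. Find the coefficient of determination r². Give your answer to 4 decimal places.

0.0367

r² = (0.1915)² = 0.0367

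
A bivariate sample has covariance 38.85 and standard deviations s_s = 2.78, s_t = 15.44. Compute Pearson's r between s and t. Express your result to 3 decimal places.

r = Cov(s,t) / (s_s · s_t) = 38.85 / (2.78 × 15.44)
  = 38.85 / 42.9232 ≈ 0.905

0.905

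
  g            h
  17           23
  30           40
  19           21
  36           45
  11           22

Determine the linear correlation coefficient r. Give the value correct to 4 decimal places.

0.9490

n = 5, Σg = 113, Σh = 151, Σg² = 2967, Σh² = 5079, Σgh = 3852
nΣgh − ΣgΣh = 19260 − 17063 = 2197
nΣg² − (Σg)² = 14835 − 12769 = 2066; nΣh² − (Σh)² = 25395 − 22801 = 2594
r = 2197 / √(2066 × 2594) = 2197 / 2314.9955 ≈ 0.9490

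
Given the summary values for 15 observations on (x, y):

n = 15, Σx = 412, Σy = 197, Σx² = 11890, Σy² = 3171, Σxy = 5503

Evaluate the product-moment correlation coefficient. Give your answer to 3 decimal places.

0.159

r = (nΣxy − ΣxΣy) / √[(nΣx² − (Σx)²)(nΣy² − (Σy)²)]
Numerator: 15×5503 − 412×197 = 1381
Denominator: √[(178350 − 169744)(47565 − 38809)] = √[8606 × 8756] = 8680.6760
r = 1381 / 8680.6760 ≈ 0.159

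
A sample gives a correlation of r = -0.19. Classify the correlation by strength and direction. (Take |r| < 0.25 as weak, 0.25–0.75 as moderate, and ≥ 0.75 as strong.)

weak negative

r = -0.19 < 0 so the relationship is negative.
|r| = 0.19, which falls in the weak range.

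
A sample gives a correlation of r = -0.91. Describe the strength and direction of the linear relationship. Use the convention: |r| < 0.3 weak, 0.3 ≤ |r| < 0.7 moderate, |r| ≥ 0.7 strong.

strong negative

r = -0.91 < 0 so the relationship is negative.
|r| = 0.91, which falls in the strong range.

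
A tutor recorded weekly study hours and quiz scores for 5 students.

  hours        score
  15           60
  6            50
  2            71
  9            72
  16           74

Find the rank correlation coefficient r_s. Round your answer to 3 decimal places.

Rank hours: 4, 2, 1, 3, 5
Rank score: 2, 1, 3, 4, 5
d = rank(hours) − rank(score): 2, 1, -2, -1, 0; Σd² = 10
ρ = 1 − 6Σd² / [n(n²−1)] = 1 − 6×10 / (5×24) = 1 − 60/120 ≈ 0.500

0.500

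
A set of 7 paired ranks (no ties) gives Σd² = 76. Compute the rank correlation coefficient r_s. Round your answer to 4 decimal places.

-0.3571

ρ = 1 − 6Σd² / [n(n²−1)] = 1 − 6×76 / (7×48)
  = 1 − 456/336 = 1 − 1.35714 ≈ -0.3571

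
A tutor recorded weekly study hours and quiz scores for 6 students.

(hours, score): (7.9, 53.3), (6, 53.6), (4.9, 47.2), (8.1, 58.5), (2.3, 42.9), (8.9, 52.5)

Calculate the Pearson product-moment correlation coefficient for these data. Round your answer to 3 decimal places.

0.855

n = 6, Σx = 38.1, Σy = 308, Σx² = 272.53, Σy² = 15960.6, Σxy = 2013.72
nΣxy − ΣxΣy = 12082.32 − 11734.8 = 347.52
nΣx² − (Σx)² = 1635.18 − 1451.61 = 183.57; nΣy² − (Σy)² = 95763.6 − 94864 = 899.6
r = 347.52 / √(183.57 × 899.6) = 347.52 / 406.3737 ≈ 0.855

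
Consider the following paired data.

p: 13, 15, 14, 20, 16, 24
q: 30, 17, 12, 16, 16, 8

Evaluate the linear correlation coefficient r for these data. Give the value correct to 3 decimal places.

n = 6, Σp = 102, Σq = 99, Σp² = 1822, Σq² = 1909, Σpq = 1581
nΣpq − ΣpΣq = 9486 − 10098 = -612
nΣp² − (Σp)² = 10932 − 10404 = 528; nΣq² − (Σq)² = 11454 − 9801 = 1653
r = -612 / √(528 × 1653) = -612 / 934.2291 ≈ -0.655

-0.655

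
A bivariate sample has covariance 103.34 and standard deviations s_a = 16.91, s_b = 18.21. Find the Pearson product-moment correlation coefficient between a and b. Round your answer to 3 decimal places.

0.336

r = Cov(a,b) / (s_a · s_b) = 103.34 / (16.91 × 18.21)
  = 103.34 / 307.9311 ≈ 0.336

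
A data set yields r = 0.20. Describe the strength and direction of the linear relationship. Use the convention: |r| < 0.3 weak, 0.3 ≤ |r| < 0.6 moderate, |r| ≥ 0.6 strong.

weak positive

r = 0.20 > 0 so the relationship is positive.
|r| = 0.20, which falls in the weak range.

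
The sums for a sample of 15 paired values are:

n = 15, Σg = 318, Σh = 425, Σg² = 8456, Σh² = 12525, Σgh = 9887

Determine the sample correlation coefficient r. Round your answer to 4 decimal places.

r = (nΣgh − ΣgΣh) / √[(nΣg² − (Σg)²)(nΣh² − (Σh)²)]
Numerator: 15×9887 − 318×425 = 13155
Denominator: √[(126840 − 101124)(187875 − 180625)] = √[25716 × 7250] = 13654.3400
r = 13155 / 13654.3400 ≈ 0.9634

0.9634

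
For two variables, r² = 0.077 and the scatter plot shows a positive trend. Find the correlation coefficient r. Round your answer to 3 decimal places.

0.277

|r| = √0.077 = 0.277
The association is positive, so r = 0.277.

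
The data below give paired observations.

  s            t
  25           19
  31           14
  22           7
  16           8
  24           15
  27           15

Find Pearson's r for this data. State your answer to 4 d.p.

n = 6, Σs = 145, Σt = 78, Σs² = 3631, Σt² = 1120, Σst = 1956
nΣst − ΣsΣt = 11736 − 11310 = 426
nΣs² − (Σs)² = 21786 − 21025 = 761; nΣt² − (Σt)² = 6720 − 6084 = 636
r = 426 / √(761 × 636) = 426 / 695.6982 ≈ 0.6123

0.6123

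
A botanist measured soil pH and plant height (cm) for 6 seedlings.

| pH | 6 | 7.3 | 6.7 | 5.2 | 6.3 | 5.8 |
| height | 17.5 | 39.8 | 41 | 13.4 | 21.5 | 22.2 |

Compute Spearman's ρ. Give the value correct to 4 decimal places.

Rank pH: 3, 6, 5, 1, 4, 2
Rank height: 2, 5, 6, 1, 3, 4
d = rank(pH) − rank(height): 1, 1, -1, 0, 1, -2; Σd² = 8
ρ = 1 − 6Σd² / [n(n²−1)] = 1 − 6×8 / (6×35) = 1 − 48/210 ≈ 0.7714

0.7714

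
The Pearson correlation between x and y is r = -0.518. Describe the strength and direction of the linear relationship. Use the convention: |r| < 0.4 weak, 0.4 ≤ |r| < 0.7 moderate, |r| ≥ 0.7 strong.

moderate negative

r = -0.518 < 0 so the relationship is negative.
|r| = 0.518, which falls in the moderate range.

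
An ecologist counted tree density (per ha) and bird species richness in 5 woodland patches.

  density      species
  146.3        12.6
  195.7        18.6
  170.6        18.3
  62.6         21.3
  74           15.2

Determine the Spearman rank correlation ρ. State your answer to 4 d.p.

Rank density: 3, 5, 4, 1, 2
Rank species: 1, 4, 3, 5, 2
d = rank(density) − rank(species): 2, 1, 1, -4, 0; Σd² = 22
ρ = 1 − 6Σd² / [n(n²−1)] = 1 − 6×22 / (5×24) = 1 − 132/120 ≈ -0.1000

-0.1000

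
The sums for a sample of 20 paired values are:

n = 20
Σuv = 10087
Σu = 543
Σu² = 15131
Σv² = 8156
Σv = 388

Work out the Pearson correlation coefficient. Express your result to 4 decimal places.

r = (nΣuv − ΣuΣv) / √[(nΣu² − (Σu)²)(nΣv² − (Σv)²)]
Numerator: 20×10087 − 543×388 = -8944
Denominator: √[(302620 − 294849)(163120 − 150544)] = √[7771 × 12576] = 9885.7522
r = -8944 / 9885.7522 ≈ -0.9047

-0.9047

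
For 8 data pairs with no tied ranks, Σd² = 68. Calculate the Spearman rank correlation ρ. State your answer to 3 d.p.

0.190

ρ = 1 − 6Σd² / [n(n²−1)] = 1 − 6×68 / (8×63)
  = 1 − 408/504 = 1 − 0.8095 ≈ 0.190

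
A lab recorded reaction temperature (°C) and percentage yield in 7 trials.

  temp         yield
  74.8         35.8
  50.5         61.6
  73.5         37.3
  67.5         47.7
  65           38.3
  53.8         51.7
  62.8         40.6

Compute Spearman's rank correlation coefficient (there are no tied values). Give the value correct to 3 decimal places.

-0.893

Rank temp: 7, 1, 6, 5, 4, 2, 3
Rank yield: 1, 7, 2, 5, 3, 6, 4
d = rank(temp) − rank(yield): 6, -6, 4, 0, 1, -4, -1; Σd² = 106
ρ = 1 − 6Σd² / [n(n²−1)] = 1 − 6×106 / (7×48) = 1 − 636/336 ≈ -0.893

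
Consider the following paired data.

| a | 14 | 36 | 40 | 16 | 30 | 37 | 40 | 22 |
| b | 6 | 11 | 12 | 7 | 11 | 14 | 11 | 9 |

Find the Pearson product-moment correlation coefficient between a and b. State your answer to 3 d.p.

n = 8, Σa = 235, Σb = 81, Σa² = 7701, Σb² = 869, Σab = 2558
nΣab − ΣaΣb = 20464 − 19035 = 1429
nΣa² − (Σa)² = 61608 − 55225 = 6383; nΣb² − (Σb)² = 6952 − 6561 = 391
r = 1429 / √(6383 × 391) = 1429 / 1579.7952 ≈ 0.905

0.905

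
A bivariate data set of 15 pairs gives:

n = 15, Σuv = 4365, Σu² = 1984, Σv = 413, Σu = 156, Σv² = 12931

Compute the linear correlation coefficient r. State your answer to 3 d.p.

r = (nΣuv − ΣuΣv) / √[(nΣu² − (Σu)²)(nΣv² − (Σv)²)]
Numerator: 15×4365 − 156×413 = 1047
Denominator: √[(29760 − 24336)(193965 − 170569)] = √[5424 × 23396] = 11264.9858
r = 1047 / 11264.9858 ≈ 0.093

0.093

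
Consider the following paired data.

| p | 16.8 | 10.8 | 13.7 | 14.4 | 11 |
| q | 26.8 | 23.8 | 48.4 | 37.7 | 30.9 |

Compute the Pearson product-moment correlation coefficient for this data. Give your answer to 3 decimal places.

0.176

n = 5, Σp = 66.7, Σq = 167.6, Σp² = 914.93, Σq² = 6003.34, Σpq = 2253.14
nΣpq − ΣpΣq = 11265.7 − 11178.92 = 86.78
nΣp² − (Σp)² = 4574.65 − 4448.89 = 125.76; nΣq² − (Σq)² = 30016.7 − 28089.76 = 1926.94
r = 86.78 / √(125.76 × 1926.94) = 86.78 / 492.2723 ≈ 0.176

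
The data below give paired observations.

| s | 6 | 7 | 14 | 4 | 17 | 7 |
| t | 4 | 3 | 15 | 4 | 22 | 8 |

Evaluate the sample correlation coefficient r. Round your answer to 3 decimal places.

0.961

n = 6, Σs = 55, Σt = 56, Σs² = 635, Σt² = 814, Σst = 701
nΣst − ΣsΣt = 4206 − 3080 = 1126
nΣs² − (Σs)² = 3810 − 3025 = 785; nΣt² − (Σt)² = 4884 − 3136 = 1748
r = 1126 / √(785 × 1748) = 1126 / 1171.4009 ≈ 0.961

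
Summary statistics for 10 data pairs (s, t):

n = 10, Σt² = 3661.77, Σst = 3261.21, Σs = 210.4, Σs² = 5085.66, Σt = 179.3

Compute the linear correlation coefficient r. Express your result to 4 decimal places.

r = (nΣst − ΣsΣt) / √[(nΣs² − (Σs)²)(nΣt² − (Σt)²)]
Numerator: 10×3261.21 − 210.4×179.3 = -5112.62
Denominator: √[(50856.6 − 44268.16)(36617.7 − 32148.49)] = √[6588.44 × 4469.21] = 5426.3360
r = -5112.62 / 5426.3360 ≈ -0.9422

-0.9422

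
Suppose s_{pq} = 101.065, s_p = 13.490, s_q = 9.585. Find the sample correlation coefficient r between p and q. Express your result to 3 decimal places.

0.782

r = Cov(p,q) / (s_p · s_q) = 101.065 / (13.490 × 9.585)
  = 101.065 / 129.3017 ≈ 0.782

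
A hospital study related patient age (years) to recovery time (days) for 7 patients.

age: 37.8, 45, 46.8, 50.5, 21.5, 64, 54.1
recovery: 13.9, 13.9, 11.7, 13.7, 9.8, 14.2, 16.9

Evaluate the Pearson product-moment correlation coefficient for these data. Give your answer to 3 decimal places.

n = 7, Σx = 319.7, Σy = 94.1, Σx² = 15679.39, Σy² = 1294.29, Σxy = 4424.12
nΣxy − ΣxΣy = 30968.84 − 30083.77 = 885.07
nΣx² − (Σx)² = 109755.73 − 102208.09 = 7547.64; nΣy² − (Σy)² = 9060.03 − 8854.81 = 205.22
r = 885.07 / √(7547.64 × 205.22) = 885.07 / 1244.5588 ≈ 0.711

0.711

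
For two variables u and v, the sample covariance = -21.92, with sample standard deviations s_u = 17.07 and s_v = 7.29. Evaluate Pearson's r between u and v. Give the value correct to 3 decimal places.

r = Cov(u,v) / (s_u · s_v) = -21.92 / (17.07 × 7.29)
  = -21.92 / 124.4403 ≈ -0.176

-0.176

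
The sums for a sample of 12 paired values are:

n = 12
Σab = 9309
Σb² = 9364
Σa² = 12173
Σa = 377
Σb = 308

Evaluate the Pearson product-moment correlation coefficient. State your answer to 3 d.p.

r = (nΣab − ΣaΣb) / √[(nΣa² − (Σa)²)(nΣb² − (Σb)²)]
Numerator: 12×9309 − 377×308 = -4408
Denominator: √[(146076 − 142129)(112368 − 94864)] = √[3947 × 17504] = 8311.9365
r = -4408 / 8311.9365 ≈ -0.530

-0.530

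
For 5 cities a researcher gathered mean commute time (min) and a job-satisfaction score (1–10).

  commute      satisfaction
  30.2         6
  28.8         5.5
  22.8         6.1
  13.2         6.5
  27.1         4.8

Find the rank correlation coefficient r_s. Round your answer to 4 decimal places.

Rank commute: 5, 4, 2, 1, 3
Rank satisfaction: 3, 2, 4, 5, 1
d = rank(commute) − rank(satisfaction): 2, 2, -2, -4, 2; Σd² = 32
ρ = 1 − 6Σd² / [n(n²−1)] = 1 − 6×32 / (5×24) = 1 − 192/120 ≈ -0.6000

-0.6000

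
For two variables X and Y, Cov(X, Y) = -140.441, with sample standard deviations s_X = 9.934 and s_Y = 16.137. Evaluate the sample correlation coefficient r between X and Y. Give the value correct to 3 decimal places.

-0.876

r = Cov(X,Y) / (s_X · s_Y) = -140.441 / (9.934 × 16.137)
  = -140.441 / 160.3050 ≈ -0.876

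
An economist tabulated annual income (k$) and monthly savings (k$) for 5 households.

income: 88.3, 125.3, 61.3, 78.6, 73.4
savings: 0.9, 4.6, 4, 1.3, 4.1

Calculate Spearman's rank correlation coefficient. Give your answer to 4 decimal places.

0.1000

Rank income: 4, 5, 1, 3, 2
Rank savings: 1, 5, 3, 2, 4
d = rank(income) − rank(savings): 3, 0, -2, 1, -2; Σd² = 18
ρ = 1 − 6Σd² / [n(n²−1)] = 1 − 6×18 / (5×24) = 1 − 108/120 ≈ 0.1000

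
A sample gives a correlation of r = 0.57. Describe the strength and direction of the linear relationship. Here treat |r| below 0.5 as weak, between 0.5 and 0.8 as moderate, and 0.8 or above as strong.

moderate positive

r = 0.57 > 0 so the relationship is positive.
|r| = 0.57, which falls in the moderate range.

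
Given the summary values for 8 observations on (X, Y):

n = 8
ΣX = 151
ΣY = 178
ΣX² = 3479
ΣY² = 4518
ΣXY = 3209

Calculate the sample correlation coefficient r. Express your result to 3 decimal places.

-0.255

r = (nΣXY − ΣXΣY) / √[(nΣX² − (ΣX)²)(nΣY² − (ΣY)²)]
Numerator: 8×3209 − 151×178 = -1206
Denominator: √[(27832 − 22801)(36144 − 31684)] = √[5031 × 4460] = 4736.9041
r = -1206 / 4736.9041 ≈ -0.255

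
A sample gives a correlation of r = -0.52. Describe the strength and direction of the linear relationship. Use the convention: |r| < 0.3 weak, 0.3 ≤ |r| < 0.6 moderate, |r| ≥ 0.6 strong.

moderate negative

r = -0.52 < 0 so the relationship is negative.
|r| = 0.52, which falls in the moderate range.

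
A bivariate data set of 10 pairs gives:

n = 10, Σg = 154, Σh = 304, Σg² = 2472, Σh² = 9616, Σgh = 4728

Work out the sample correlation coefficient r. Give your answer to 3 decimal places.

0.239

r = (nΣgh − ΣgΣh) / √[(nΣg² − (Σg)²)(nΣh² − (Σh)²)]
Numerator: 10×4728 − 154×304 = 464
Denominator: √[(24720 − 23716)(96160 − 92416)] = √[1004 × 3744] = 1938.8079
r = 464 / 1938.8079 ≈ 0.239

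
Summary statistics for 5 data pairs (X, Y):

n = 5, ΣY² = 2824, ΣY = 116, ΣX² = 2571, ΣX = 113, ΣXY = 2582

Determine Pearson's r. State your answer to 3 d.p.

-0.829

r = (nΣXY − ΣXΣY) / √[(nΣX² − (ΣX)²)(nΣY² − (ΣY)²)]
Numerator: 5×2582 − 113×116 = -198
Denominator: √[(12855 − 12769)(14120 − 13456)] = √[86 × 664] = 238.9644
r = -198 / 238.9644 ≈ -0.829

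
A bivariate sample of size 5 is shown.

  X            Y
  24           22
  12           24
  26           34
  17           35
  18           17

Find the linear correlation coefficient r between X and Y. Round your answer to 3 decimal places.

0.228

n = 5, ΣX = 97, ΣY = 132, ΣX² = 2009, ΣY² = 3730, ΣXY = 2601
nΣXY − ΣXΣY = 13005 − 12804 = 201
nΣX² − (ΣX)² = 10045 − 9409 = 636; nΣY² − (ΣY)² = 18650 − 17424 = 1226
r = 201 / √(636 × 1226) = 201 / 883.0266 ≈ 0.228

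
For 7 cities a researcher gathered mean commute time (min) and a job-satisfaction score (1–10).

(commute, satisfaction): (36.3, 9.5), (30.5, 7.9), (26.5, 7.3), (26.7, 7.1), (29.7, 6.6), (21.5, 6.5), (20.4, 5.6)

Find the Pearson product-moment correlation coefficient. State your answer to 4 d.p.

n = 7, Σx = 191.6, Σy = 50.5, Σx² = 5423.58, Σy² = 373.53, Σxy = 1418.83
nΣxy − ΣxΣy = 9931.81 − 9675.8 = 256.01
nΣx² − (Σx)² = 37965.06 − 36710.56 = 1254.5; nΣy² − (Σy)² = 2614.71 − 2550.25 = 64.46
r = 256.01 / √(1254.5 × 64.46) = 256.01 / 284.3678 ≈ 0.9003

0.9003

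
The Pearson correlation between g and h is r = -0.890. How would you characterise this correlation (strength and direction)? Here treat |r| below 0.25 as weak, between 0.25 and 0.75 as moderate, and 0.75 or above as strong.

r = -0.890 < 0 so the relationship is negative.
|r| = 0.890, which falls in the strong range.

strong negative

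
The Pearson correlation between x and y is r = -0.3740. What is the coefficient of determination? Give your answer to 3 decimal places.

r² = (-0.3740)² = 0.140

0.140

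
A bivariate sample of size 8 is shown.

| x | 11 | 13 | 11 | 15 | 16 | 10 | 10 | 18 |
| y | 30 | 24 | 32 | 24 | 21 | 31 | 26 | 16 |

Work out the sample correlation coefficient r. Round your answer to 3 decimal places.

-0.901

n = 8, Σx = 104, Σy = 204, Σx² = 1416, Σy² = 5410, Σxy = 2548
nΣxy − ΣxΣy = 20384 − 21216 = -832
nΣx² − (Σx)² = 11328 − 10816 = 512; nΣy² − (Σy)² = 43280 − 41616 = 1664
r = -832 / √(512 × 1664) = -832 / 923.0211 ≈ -0.901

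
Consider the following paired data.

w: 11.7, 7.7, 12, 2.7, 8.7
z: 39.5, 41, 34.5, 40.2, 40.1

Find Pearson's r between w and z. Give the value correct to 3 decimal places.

-0.573

n = 5, Σw = 42.8, Σz = 195.3, Σw² = 423.16, Σz² = 7655.55, Σwz = 1649.26
nΣwz − ΣwΣz = 8246.3 − 8358.84 = -112.54
nΣw² − (Σw)² = 2115.8 − 1831.84 = 283.96; nΣz² − (Σz)² = 38277.75 − 38142.09 = 135.66
r = -112.54 / √(283.96 × 135.66) = -112.54 / 196.2703 ≈ -0.573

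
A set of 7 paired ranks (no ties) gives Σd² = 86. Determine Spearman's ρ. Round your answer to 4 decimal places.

ρ = 1 − 6Σd² / [n(n²−1)] = 1 − 6×86 / (7×48)
  = 1 − 516/336 = 1 − 1.53571 ≈ -0.5357

-0.5357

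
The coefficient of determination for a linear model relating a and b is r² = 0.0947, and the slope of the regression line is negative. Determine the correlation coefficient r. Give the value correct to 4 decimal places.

|r| = √0.0947 = 0.3077
The association is negative, so r = −0.3077.

-0.3077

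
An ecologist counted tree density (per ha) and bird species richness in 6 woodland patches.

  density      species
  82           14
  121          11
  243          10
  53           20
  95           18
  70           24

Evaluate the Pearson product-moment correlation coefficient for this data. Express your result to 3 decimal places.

-0.733

n = 6, Σx = 664, Σy = 97, Σx² = 97148, Σy² = 1717, Σxy = 9359
nΣxy − ΣxΣy = 56154 − 64408 = -8254
nΣx² − (Σx)² = 582888 − 440896 = 141992; nΣy² − (Σy)² = 10302 − 9409 = 893
r = -8254 / √(141992 × 893) = -8254 / 11260.4998 ≈ -0.733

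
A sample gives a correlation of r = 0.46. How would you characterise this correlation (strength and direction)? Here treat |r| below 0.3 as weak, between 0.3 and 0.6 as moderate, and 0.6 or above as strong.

r = 0.46 > 0 so the relationship is positive.
|r| = 0.46, which falls in the moderate range.

moderate positive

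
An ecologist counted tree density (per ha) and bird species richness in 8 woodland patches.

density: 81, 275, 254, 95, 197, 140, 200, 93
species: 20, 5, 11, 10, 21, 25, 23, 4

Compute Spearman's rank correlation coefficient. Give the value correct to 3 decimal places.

Rank density: 1, 8, 7, 3, 5, 4, 6, 2
Rank species: 5, 2, 4, 3, 6, 8, 7, 1
d = rank(density) − rank(species): -4, 6, 3, 0, -1, -4, -1, 1; Σd² = 80
ρ = 1 − 6Σd² / [n(n²−1)] = 1 − 6×80 / (8×63) = 1 − 480/504 ≈ 0.048

0.048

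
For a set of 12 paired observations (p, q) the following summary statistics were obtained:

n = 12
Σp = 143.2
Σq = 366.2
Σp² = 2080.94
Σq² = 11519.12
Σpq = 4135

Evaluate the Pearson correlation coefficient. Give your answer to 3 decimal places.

r = (nΣpq − ΣpΣq) / √[(nΣp² − (Σp)²)(nΣq² − (Σq)²)]
Numerator: 12×4135 − 143.2×366.2 = -2819.84
Denominator: √[(24971.28 − 20506.24)(138229.44 − 134102.44)] = √[4465.04 × 4127] = 4292.6938
r = -2819.84 / 4292.6938 ≈ -0.657

-0.657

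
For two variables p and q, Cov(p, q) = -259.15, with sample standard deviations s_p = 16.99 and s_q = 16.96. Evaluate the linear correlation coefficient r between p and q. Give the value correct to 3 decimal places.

r = Cov(p,q) / (s_p · s_q) = -259.15 / (16.99 × 16.96)
  = -259.15 / 288.1504 ≈ -0.899

-0.899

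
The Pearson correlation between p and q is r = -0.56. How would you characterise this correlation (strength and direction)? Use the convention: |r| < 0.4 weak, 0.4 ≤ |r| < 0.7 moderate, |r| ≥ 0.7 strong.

moderate negative

r = -0.56 < 0 so the relationship is negative.
|r| = 0.56, which falls in the moderate range.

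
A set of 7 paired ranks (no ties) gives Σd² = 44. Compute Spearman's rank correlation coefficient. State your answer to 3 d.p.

0.214

ρ = 1 − 6Σd² / [n(n²−1)] = 1 − 6×44 / (7×48)
  = 1 − 264/336 = 1 − 0.7857 ≈ 0.214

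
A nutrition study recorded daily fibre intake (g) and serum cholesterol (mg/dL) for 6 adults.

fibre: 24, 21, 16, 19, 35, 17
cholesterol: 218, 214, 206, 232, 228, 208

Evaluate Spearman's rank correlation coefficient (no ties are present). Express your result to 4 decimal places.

Rank fibre: 5, 4, 1, 3, 6, 2
Rank cholesterol: 4, 3, 1, 6, 5, 2
d = rank(fibre) − rank(cholesterol): 1, 1, 0, -3, 1, 0; Σd² = 12
ρ = 1 − 6Σd² / [n(n²−1)] = 1 − 6×12 / (6×35) = 1 − 72/210 ≈ 0.6571

0.6571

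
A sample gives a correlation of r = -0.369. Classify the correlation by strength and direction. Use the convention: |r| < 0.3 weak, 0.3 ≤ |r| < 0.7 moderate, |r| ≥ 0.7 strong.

moderate negative

r = -0.369 < 0 so the relationship is negative.
|r| = 0.369, which falls in the moderate range.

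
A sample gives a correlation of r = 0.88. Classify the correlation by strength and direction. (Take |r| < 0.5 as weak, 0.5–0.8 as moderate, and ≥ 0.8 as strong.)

strong positive

r = 0.88 > 0 so the relationship is positive.
|r| = 0.88, which falls in the strong range.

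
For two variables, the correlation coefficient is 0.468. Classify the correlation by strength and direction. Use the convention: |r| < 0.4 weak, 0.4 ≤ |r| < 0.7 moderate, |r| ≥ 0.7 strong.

moderate positive

r = 0.468 > 0 so the relationship is positive.
|r| = 0.468, which falls in the moderate range.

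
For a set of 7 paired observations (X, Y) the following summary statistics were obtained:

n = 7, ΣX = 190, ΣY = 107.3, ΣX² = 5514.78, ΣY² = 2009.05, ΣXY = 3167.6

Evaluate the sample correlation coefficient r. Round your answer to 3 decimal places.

0.707

r = (nΣXY − ΣXΣY) / √[(nΣX² − (ΣX)²)(nΣY² − (ΣY)²)]
Numerator: 7×3167.6 − 190×107.3 = 1786.2
Denominator: √[(38603.46 − 36100)(14063.35 − 11513.29)] = √[2503.46 × 2550.06] = 2526.6526
r = 1786.2 / 2526.6526 ≈ 0.707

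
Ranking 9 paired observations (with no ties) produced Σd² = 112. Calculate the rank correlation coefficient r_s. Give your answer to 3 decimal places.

0.067

ρ = 1 − 6Σd² / [n(n²−1)] = 1 − 6×112 / (9×80)
  = 1 − 672/720 = 1 − 0.9333 ≈ 0.067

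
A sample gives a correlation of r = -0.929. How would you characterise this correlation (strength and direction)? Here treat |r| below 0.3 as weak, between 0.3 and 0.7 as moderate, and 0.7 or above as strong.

strong negative

r = -0.929 < 0 so the relationship is negative.
|r| = 0.929, which falls in the strong range.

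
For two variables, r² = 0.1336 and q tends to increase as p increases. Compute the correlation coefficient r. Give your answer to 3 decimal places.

0.366

|r| = √0.1336 = 0.366
The association is positive, so r = 0.366.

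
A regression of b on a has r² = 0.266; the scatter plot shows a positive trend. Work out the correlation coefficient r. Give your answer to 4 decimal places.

0.5158

|r| = √0.266 = 0.5158
The association is positive, so r = 0.5158.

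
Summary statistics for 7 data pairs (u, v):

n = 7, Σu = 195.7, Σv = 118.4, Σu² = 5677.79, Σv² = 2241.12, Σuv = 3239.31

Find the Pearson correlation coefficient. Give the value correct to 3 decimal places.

-0.319

r = (nΣuv − ΣuΣv) / √[(nΣu² − (Σu)²)(nΣv² − (Σv)²)]
Numerator: 7×3239.31 − 195.7×118.4 = -495.71
Denominator: √[(39744.53 − 38298.49)(15687.84 − 14018.56)] = √[1446.04 × 1669.28] = 1553.6556
r = -495.71 / 1553.6556 ≈ -0.319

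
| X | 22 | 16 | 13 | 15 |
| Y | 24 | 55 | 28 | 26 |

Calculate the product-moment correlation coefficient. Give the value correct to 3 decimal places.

n = 4, ΣX = 66, ΣY = 133, ΣX² = 1134, ΣY² = 5061, ΣXY = 2162
nΣXY − ΣXΣY = 8648 − 8778 = -130
nΣX² − (ΣX)² = 4536 − 4356 = 180; nΣY² − (ΣY)² = 20244 − 17689 = 2555
r = -130 / √(180 × 2555) = -130 / 678.1593 ≈ -0.192

-0.192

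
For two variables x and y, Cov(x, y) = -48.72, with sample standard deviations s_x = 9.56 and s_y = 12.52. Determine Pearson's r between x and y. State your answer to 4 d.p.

-0.4070

r = Cov(x,y) / (s_x · s_y) = -48.72 / (9.56 × 12.52)
  = -48.72 / 119.6912 ≈ -0.4070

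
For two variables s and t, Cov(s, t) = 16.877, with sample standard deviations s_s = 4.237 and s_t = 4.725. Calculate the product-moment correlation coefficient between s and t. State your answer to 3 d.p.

r = Cov(s,t) / (s_s · s_t) = 16.877 / (4.237 × 4.725)
  = 16.877 / 20.0198 ≈ 0.843

0.843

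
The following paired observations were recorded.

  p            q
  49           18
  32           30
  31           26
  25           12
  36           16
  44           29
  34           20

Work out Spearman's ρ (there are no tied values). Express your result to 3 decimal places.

Rank p: 7, 3, 2, 1, 5, 6, 4
Rank q: 3, 7, 5, 1, 2, 6, 4
d = rank(p) − rank(q): 4, -4, -3, 0, 3, 0, 0; Σd² = 50
ρ = 1 − 6Σd² / [n(n²−1)] = 1 − 6×50 / (7×48) = 1 − 300/336 ≈ 0.107

0.107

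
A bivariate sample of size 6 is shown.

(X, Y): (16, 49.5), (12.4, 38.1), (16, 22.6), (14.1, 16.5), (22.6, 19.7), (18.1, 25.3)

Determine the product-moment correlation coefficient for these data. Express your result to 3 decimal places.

n = 6, ΣX = 99.2, ΣY = 171.7, ΣX² = 1702.94, ΣY² = 5713.05, ΣXY = 2761.84
nΣXY − ΣXΣY = 16571.04 − 17032.64 = -461.6
nΣX² − (ΣX)² = 10217.64 − 9840.64 = 377; nΣY² − (ΣY)² = 34278.3 − 29480.89 = 4797.41
r = -461.6 / √(377 × 4797.41) = -461.6 / 1344.8508 ≈ -0.343

-0.343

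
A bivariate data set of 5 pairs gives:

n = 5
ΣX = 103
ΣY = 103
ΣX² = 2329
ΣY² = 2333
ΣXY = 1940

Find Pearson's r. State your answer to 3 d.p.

r = (nΣXY − ΣXΣY) / √[(nΣX² − (ΣX)²)(nΣY² − (ΣY)²)]
Numerator: 5×1940 − 103×103 = -909
Denominator: √[(11645 − 10609)(11665 − 10609)] = √[1036 × 1056] = 1045.9522
r = -909 / 1045.9522 ≈ -0.869

-0.869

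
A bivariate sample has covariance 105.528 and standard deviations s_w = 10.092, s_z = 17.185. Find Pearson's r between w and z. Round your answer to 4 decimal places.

0.6085

r = Cov(w,z) / (s_w · s_z) = 105.528 / (10.092 × 17.185)
  = 105.528 / 173.4310 ≈ 0.6085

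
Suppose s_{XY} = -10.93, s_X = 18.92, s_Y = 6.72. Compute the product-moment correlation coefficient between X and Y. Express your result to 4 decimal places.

-0.0860

r = Cov(X,Y) / (s_X · s_Y) = -10.93 / (18.92 × 6.72)
  = -10.93 / 127.1424 ≈ -0.0860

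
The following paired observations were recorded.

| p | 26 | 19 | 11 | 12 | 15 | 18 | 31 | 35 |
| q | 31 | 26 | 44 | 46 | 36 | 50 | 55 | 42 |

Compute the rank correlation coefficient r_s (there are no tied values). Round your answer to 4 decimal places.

-0.0714

Rank p: 6, 5, 1, 2, 3, 4, 7, 8
Rank q: 2, 1, 5, 6, 3, 7, 8, 4
d = rank(p) − rank(q): 4, 4, -4, -4, 0, -3, -1, 4; Σd² = 90
ρ = 1 − 6Σd² / [n(n²−1)] = 1 − 6×90 / (8×63) = 1 − 540/504 ≈ -0.0714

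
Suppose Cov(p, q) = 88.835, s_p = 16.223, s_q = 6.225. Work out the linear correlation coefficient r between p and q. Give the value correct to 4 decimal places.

0.8797

r = Cov(p,q) / (s_p · s_q) = 88.835 / (16.223 × 6.225)
  = 88.835 / 100.9882 ≈ 0.8797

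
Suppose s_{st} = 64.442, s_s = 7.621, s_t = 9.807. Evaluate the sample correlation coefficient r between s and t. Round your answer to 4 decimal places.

0.8622

r = Cov(s,t) / (s_s · s_t) = 64.442 / (7.621 × 9.807)
  = 64.442 / 74.7391 ≈ 0.8622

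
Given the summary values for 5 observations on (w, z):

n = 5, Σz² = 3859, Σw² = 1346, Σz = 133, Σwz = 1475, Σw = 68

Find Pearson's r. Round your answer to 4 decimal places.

r = (nΣwz − ΣwΣz) / √[(nΣw² − (Σw)²)(nΣz² − (Σz)²)]
Numerator: 5×1475 − 68×133 = -1669
Denominator: √[(6730 − 4624)(19295 − 17689)] = √[2106 × 1606] = 1839.0856
r = -1669 / 1839.0856 ≈ -0.9075

-0.9075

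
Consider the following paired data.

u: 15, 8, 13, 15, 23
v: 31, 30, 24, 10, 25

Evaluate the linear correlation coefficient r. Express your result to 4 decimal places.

-0.1873

n = 5, Σu = 74, Σv = 120, Σu² = 1212, Σv² = 3162, Σuv = 1742
nΣuv − ΣuΣv = 8710 − 8880 = -170
nΣu² − (Σu)² = 6060 − 5476 = 584; nΣv² − (Σv)² = 15810 − 14400 = 1410
r = -170 / √(584 × 1410) = -170 / 907.4359 ≈ -0.1873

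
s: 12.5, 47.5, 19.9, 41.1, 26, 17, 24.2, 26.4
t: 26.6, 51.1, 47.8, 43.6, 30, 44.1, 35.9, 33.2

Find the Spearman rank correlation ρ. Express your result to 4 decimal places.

Rank s: 1, 8, 3, 7, 5, 2, 4, 6
Rank t: 1, 8, 7, 5, 2, 6, 4, 3
d = rank(s) − rank(t): 0, 0, -4, 2, 3, -4, 0, 3; Σd² = 54
ρ = 1 − 6Σd² / [n(n²−1)] = 1 − 6×54 / (8×63) = 1 − 324/504 ≈ 0.3571

0.3571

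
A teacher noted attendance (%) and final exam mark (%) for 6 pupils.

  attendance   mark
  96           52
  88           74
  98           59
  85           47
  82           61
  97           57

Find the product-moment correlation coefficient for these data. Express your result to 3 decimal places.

-0.120

n = 6, Σx = 546, Σy = 350, Σx² = 49922, Σy² = 20840, Σxy = 31812
nΣxy − ΣxΣy = 190872 − 191100 = -228
nΣx² − (Σx)² = 299532 − 298116 = 1416; nΣy² − (Σy)² = 125040 − 122500 = 2540
r = -228 / √(1416 × 2540) = -228 / 1896.4810 ≈ -0.120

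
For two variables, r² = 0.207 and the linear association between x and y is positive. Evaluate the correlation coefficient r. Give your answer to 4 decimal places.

|r| = √0.207 = 0.4550
The association is positive, so r = 0.4550.

0.4550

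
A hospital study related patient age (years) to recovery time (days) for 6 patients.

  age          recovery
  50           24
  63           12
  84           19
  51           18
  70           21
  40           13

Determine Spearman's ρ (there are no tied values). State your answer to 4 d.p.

0.1429

Rank age: 2, 4, 6, 3, 5, 1
Rank recovery: 6, 1, 4, 3, 5, 2
d = rank(age) − rank(recovery): -4, 3, 2, 0, 0, -1; Σd² = 30
ρ = 1 − 6Σd² / [n(n²−1)] = 1 − 6×30 / (6×35) = 1 − 180/210 ≈ 0.1429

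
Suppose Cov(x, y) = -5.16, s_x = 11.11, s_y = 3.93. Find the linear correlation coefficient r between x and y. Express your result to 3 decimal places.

r = Cov(x,y) / (s_x · s_y) = -5.16 / (11.11 × 3.93)
  = -5.16 / 43.6623 ≈ -0.118

-0.118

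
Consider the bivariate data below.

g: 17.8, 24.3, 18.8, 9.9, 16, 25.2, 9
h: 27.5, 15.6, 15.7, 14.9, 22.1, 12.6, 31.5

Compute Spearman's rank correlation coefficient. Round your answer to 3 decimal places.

Rank g: 4, 6, 5, 2, 3, 7, 1
Rank h: 6, 3, 4, 2, 5, 1, 7
d = rank(g) − rank(h): -2, 3, 1, 0, -2, 6, -6; Σd² = 90
ρ = 1 − 6Σd² / [n(n²−1)] = 1 − 6×90 / (7×48) = 1 − 540/336 ≈ -0.607

-0.607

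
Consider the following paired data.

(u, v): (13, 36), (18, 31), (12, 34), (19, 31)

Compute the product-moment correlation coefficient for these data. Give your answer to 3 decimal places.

-0.891

n = 4, Σu = 62, Σv = 132, Σu² = 998, Σv² = 4374, Σuv = 2023
nΣuv − ΣuΣv = 8092 − 8184 = -92
nΣu² − (Σu)² = 3992 − 3844 = 148; nΣv² − (Σv)² = 17496 − 17424 = 72
r = -92 / √(148 × 72) = -92 / 103.2279 ≈ -0.891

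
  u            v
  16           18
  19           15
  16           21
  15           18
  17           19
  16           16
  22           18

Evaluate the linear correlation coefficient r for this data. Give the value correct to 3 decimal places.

-0.236

n = 7, Σu = 121, Σv = 125, Σu² = 2127, Σv² = 2255, Σuv = 2154
nΣuv − ΣuΣv = 15078 − 15125 = -47
nΣu² − (Σu)² = 14889 − 14641 = 248; nΣv² − (Σv)² = 15785 − 15625 = 160
r = -47 / √(248 × 160) = -47 / 199.1984 ≈ -0.236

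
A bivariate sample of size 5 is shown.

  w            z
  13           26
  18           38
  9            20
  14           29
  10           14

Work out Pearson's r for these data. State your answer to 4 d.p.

0.9436

n = 5, Σw = 64, Σz = 127, Σw² = 870, Σz² = 3557, Σwz = 1748
nΣwz − ΣwΣz = 8740 − 8128 = 612
nΣw² − (Σw)² = 4350 − 4096 = 254; nΣz² − (Σz)² = 17785 − 16129 = 1656
r = 612 / √(254 × 1656) = 612 / 648.5553 ≈ 0.9436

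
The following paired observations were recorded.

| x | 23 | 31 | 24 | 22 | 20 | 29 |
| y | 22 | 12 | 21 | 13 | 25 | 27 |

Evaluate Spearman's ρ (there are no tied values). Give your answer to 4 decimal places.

Rank x: 3, 6, 4, 2, 1, 5
Rank y: 4, 1, 3, 2, 5, 6
d = rank(x) − rank(y): -1, 5, 1, 0, -4, -1; Σd² = 44
ρ = 1 − 6Σd² / [n(n²−1)] = 1 − 6×44 / (6×35) = 1 − 264/210 ≈ -0.2571

-0.2571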